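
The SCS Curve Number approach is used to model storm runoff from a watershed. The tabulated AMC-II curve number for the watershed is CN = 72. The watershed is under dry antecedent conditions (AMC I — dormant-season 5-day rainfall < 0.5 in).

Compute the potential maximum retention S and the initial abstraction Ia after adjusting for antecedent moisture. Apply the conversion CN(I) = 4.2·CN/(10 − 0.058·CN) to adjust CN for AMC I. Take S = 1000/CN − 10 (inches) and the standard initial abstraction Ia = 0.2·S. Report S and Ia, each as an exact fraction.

Adjust CN=72 to AMC I: 4.2·72/(10 − 0.058·72) → (1512/5) ÷ (728/125) = 675/13 ≈ 51.923
Max retention: S = 1000/(675/13) − 10 = 250/27 in (≈ 9.259 in)
Initial abstraction Ia = S/5 = (250/27)/5 = 50/27 ≈ 1.852 in

S = 250/27 in ≈ 9.259 in; Ia = 50/27 in ≈ 1.852 in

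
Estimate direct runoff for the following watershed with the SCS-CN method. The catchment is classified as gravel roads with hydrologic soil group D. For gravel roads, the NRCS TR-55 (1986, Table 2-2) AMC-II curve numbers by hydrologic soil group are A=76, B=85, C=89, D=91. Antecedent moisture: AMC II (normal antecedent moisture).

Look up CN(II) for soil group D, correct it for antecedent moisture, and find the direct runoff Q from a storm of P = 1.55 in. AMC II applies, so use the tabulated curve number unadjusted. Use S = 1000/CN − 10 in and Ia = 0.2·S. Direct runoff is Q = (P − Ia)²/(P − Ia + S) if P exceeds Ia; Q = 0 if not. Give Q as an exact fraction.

NRCS table: gravel roads, soil group D → CN(II) = 91
Average conditions: CN = 91 (no AMC adjustment).
S = 1000/91 − 10 = 90/91 in ≈ 0.989 in
Initial abstraction Ia = S/5 = (90/91)/5 = 18/91 ≈ 0.198 in
Excess rainfall: 1.550 − 0.198 = 1.352 in; P > Ia so Q > 0
Runoff Q = (P−Ia)²/(P−Ia+S) = (1.352)²/(1.352+0.989) = 6056521/7755020 ≈ 0.781 in

Q = 6056521/7755020 in ≈ 0.781 in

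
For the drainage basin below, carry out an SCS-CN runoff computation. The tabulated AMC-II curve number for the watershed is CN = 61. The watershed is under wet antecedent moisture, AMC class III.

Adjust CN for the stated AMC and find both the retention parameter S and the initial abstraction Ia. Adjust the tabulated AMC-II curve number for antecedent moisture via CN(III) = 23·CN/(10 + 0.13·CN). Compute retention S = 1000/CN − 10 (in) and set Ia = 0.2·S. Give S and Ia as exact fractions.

S = 3900/1403 in ≈ 2.780 in; Ia = 780/1403 in ≈ 0.556 in

CN(III) from CN(II)=61: (23·61)/(10 + 0.13·61) = 140300/1793 ≈ 78.249
Max retention: S = 1000/(140300/1793) − 10 = 3900/1403 in (≈ 2.780 in)
Ia = 0.2S: 0.2·2.780 = 0.556 in (exactly 780/1403)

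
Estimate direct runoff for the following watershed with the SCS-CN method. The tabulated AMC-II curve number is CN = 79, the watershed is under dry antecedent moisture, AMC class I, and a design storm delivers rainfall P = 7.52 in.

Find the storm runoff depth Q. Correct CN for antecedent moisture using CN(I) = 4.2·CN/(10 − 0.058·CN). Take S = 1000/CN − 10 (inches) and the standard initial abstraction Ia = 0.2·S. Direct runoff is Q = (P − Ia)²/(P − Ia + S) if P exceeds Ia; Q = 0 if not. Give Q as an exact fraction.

Adjust CN=79 to AMC I: 4.2·79/(10 − 0.058·79) → (1659/5) ÷ (2709/500) = 7900/129 ≈ 61.240
Retention S: 1000/CN − 10 with CN=61.240 → S = 500/79 ≈ 6.329 in
Initial abstraction Ia = S/5 = (500/79)/5 = 100/79 ≈ 1.266 in
Since P=7.520 > Ia=1.266: effective rainfall P−Ia = 12352/1975 in
Q = (12352/1975)²/((12352/1975) + 500/79) = (152571904/3900625)/(24852/1975) = 38142976/12270675 in ≈ 3.108 in

Q = 38142976/12270675 in ≈ 3.108 in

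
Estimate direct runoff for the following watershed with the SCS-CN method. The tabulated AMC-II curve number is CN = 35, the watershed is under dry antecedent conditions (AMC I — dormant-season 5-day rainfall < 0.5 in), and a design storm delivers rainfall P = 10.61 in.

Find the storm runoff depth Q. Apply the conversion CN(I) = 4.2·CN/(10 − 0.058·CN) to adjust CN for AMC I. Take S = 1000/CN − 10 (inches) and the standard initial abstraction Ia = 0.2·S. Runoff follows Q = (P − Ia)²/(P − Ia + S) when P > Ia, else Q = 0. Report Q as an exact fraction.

Q = 674285089/9936714900 in ≈ 0.068 in

CN(I) from CN(II)=35: (4.2·35)/(10 − 0.058·35) = 14700/797 ≈ 18.444
S = 1000/(14700/797) − 10 = 6500/147 in ≈ 44.218 in
Ia = 0.2S: 0.2·44.218 = 8.844 in (exactly 1300/147)
Since P=10.610 > Ia=8.844: effective rainfall P−Ia = 25967/14700 in
Q = (25967/14700)²/((25967/14700) + 6500/147) = (674285089/216090000)/(675967/14700) = 674285089/9936714900 in ≈ 0.068 in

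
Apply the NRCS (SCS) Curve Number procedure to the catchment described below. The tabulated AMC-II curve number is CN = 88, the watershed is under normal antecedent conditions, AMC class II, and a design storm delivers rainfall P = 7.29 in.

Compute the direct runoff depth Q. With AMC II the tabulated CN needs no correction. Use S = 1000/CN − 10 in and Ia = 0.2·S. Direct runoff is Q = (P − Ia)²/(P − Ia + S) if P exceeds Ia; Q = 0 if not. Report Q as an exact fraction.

CN(II) = 88; AMC II needs no correction.
S = 1000/88 − 10 = 15/11 in ≈ 1.364 in
Initial abstraction Ia = S/5 = (15/11)/5 = 3/11 ≈ 0.273 in
Excess rainfall: 7.290 − 0.273 = 7.017 in; P > Ia so Q > 0
Runoff Q = (P−Ia)²/(P−Ia+S) = (7.017)²/(7.017+1.364) = 19860987/3380300 ≈ 5.876 in

Q = 19860987/3380300 in ≈ 5.876 in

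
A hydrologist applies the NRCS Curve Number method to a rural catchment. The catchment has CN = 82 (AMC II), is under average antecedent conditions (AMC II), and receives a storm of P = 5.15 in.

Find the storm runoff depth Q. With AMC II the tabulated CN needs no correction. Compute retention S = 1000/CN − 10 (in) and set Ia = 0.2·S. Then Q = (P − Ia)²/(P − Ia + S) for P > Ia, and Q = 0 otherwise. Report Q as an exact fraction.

Average conditions: CN = 82 (no AMC adjustment).
S = 1000/82 − 10 = 90/41 in ≈ 2.195 in
Initial abstraction Ia = S/5 = (90/41)/5 = 18/41 ≈ 0.439 in
Since P=5.150 > Ia=0.439: effective rainfall P−Ia = 3863/820 in
Runoff Q = (P−Ia)²/(P−Ia+S) = (4.711)²/(4.711+2.195) = 14922769/4643660 ≈ 3.214 in

Q = 14922769/4643660 in ≈ 3.214 in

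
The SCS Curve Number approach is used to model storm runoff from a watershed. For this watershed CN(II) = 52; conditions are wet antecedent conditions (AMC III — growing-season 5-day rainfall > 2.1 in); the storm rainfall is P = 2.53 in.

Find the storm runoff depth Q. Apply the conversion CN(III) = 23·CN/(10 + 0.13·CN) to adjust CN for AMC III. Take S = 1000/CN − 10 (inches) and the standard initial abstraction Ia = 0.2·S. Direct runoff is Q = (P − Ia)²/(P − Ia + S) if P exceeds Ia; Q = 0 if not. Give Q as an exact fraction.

Q = 2667412609/5132245300 in ≈ 0.520 in

Adjust CN=52 to AMC III: 23·52/(10 + 0.13·52) → 1196 ÷ (419/25) = 29900/419 ≈ 71.360
S = 1000/(29900/419) − 10 = 1200/299 in ≈ 4.013 in
Initial abstraction Ia = S/5 = (1200/299)/5 = 240/299 ≈ 0.803 in
Since P=2.530 > Ia=0.803: effective rainfall P−Ia = 51647/29900 in
Q = (51647/29900)²/((51647/29900) + 1200/299) = (2667412609/894010000)/(171647/29900) = 2667412609/5132245300 in ≈ 0.520 in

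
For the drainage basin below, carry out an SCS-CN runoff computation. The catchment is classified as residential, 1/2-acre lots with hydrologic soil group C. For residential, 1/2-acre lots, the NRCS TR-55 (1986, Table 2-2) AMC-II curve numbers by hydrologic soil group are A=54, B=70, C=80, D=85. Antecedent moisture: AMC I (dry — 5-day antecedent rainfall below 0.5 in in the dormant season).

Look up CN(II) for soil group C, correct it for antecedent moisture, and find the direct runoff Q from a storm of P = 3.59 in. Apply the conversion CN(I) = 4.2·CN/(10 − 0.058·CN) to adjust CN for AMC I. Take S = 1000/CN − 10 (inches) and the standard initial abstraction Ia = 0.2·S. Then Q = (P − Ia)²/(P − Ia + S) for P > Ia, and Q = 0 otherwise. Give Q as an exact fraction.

NRCS table: residential, 1/2-acre lots, soil group C → CN(II) = 80
Dry (AMC I): CN(I) = 4.2·80/(10 − 0.058·80) = 336/(134/25) = 4200/67 ≈ 62.687
Max retention: S = 1000/(4200/67) − 10 = 125/21 in (≈ 5.952 in)
Initial abstraction Ia = S/5 = (125/21)/5 = 25/21 ≈ 1.190 in
Excess rainfall: 3.590 − 1.190 = 2.400 in; P > Ia so Q > 0
Q = (5039/2100)²/((5039/2100) + 125/21) = (25391521/4410000)/(17539/2100) = 25391521/36831900 in ≈ 0.689 in

Q = 25391521/36831900 in ≈ 0.689 in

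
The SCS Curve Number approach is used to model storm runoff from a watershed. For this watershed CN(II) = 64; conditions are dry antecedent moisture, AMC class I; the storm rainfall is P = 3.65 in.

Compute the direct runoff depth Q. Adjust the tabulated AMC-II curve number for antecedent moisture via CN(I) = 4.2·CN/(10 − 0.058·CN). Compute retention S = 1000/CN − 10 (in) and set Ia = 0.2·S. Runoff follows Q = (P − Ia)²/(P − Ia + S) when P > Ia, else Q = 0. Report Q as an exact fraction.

Q = 4624/70385 in ≈ 0.066 in

Dry (AMC I): CN(I) = 4.2·64/(10 − 0.058·64) = (1344/5)/(786/125) = 5600/131 ≈ 42.748
Max retention: S = 1000/(5600/131) − 10 = 375/28 in (≈ 13.393 in)
Ia = 0.2S: 0.2·13.393 = 2.679 in (exactly 75/28)
P − Ia = 3.650 − 2.679 = 34/35 ≈ 0.971 in (> 0, runoff occurs)
Q: (34/35)² ÷ (2011/140) = 4624/70385 in (≈ 0.066 in)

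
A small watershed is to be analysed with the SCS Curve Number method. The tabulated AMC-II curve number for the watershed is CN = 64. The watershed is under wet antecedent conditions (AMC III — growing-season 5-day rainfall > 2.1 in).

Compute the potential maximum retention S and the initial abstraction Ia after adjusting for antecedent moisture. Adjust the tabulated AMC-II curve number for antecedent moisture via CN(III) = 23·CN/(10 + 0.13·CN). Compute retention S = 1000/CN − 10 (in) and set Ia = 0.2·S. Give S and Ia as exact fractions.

Adjust CN=64 to AMC III: 23·64/(10 + 0.13·64) → 1472 ÷ (458/25) = 18400/229 ≈ 80.349
S = 1000/(18400/229) − 10 = 225/92 in ≈ 2.446 in
Initial abstraction Ia = S/5 = (225/92)/5 = 45/92 ≈ 0.489 in

S = 225/92 in ≈ 2.446 in; Ia = 45/92 in ≈ 0.489 in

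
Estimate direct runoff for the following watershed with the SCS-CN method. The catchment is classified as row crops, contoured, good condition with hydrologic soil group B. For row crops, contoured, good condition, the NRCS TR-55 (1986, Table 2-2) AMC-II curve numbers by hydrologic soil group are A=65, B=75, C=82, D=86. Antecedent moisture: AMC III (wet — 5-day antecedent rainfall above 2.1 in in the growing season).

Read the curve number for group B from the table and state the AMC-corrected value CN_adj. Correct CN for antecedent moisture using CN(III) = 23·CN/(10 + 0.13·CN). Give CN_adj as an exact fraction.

CN_adj = 6900/79 ≈ 87.342

NRCS table: row crops, contoured, good condition, soil group B → CN(II) = 75
CN(III) from CN(II)=75: (23·75)/(10 + 0.13·75) = 6900/79 ≈ 87.342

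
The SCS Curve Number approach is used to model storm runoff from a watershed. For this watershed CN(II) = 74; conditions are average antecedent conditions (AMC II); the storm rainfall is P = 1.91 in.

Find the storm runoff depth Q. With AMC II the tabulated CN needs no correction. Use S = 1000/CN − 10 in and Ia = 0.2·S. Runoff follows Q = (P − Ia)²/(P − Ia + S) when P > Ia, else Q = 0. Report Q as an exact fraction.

CN(II) = 74; AMC II needs no correction.
S = 1000/74 − 10 = 130/37 in ≈ 3.514 in
Initial abstraction Ia = S/5 = (130/37)/5 = 26/37 ≈ 0.703 in
P − Ia = 1.910 − 0.703 = 4467/3700 ≈ 1.207 in (> 0, runoff occurs)
Runoff Q = (P−Ia)²/(P−Ia+S) = (1.207)²/(1.207+3.514) = 19954089/64627900 ≈ 0.309 in

Q = 19954089/64627900 in ≈ 0.309 in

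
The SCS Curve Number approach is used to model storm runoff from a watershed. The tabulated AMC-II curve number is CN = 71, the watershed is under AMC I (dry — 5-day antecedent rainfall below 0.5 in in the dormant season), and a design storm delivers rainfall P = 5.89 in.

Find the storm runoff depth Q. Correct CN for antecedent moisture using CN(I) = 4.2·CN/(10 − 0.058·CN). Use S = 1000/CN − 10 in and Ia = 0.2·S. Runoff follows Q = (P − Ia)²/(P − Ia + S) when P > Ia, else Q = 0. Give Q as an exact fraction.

CN(I) from CN(II)=71: (4.2·71)/(10 − 0.058·71) = 149100/2941 ≈ 50.697
S = 1000/(149100/2941) − 10 = 14500/1491 in ≈ 9.725 in
Ia = 0.2S: 0.2·9.725 = 1.945 in (exactly 2900/1491)
P − Ia = 5.890 − 1.945 = 588199/149100 ≈ 3.945 in (> 0, runoff occurs)
Q = (588199/149100)²/((588199/149100) + 14500/1491) = (345978063601/22230810000)/(2038199/149100) = 345978063601/303895470900 in ≈ 1.138 in

Q = 345978063601/303895470900 in ≈ 1.138 in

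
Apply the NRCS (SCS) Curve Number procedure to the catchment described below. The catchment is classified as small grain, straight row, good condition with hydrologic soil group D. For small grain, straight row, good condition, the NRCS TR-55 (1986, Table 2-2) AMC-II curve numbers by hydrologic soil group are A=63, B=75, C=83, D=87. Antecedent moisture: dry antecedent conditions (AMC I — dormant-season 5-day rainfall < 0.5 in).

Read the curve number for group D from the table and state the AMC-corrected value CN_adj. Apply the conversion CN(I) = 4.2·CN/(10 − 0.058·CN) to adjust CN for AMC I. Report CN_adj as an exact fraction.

NRCS table: small grain, straight row, good condition, soil group D → CN(II) = 87
Adjust CN=87 to AMC I: 4.2·87/(10 − 0.058·87) → (1827/5) ÷ (2477/500) = 182700/2477 ≈ 73.759

CN_adj = 182700/2477 ≈ 73.759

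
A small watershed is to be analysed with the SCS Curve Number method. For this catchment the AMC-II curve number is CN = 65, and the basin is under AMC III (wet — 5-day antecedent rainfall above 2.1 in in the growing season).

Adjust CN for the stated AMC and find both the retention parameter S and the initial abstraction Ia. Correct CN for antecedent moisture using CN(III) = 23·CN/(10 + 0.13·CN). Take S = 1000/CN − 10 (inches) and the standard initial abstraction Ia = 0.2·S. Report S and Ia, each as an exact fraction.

CN(III) from CN(II)=65: (23·65)/(10 + 0.13·65) = 29900/369 ≈ 81.030
S = 1000/(29900/369) − 10 = 700/299 in ≈ 2.341 in
Initial abstraction Ia = S/5 = (700/299)/5 = 140/299 ≈ 0.468 in

S = 700/299 in ≈ 2.341 in; Ia = 140/299 in ≈ 0.468 in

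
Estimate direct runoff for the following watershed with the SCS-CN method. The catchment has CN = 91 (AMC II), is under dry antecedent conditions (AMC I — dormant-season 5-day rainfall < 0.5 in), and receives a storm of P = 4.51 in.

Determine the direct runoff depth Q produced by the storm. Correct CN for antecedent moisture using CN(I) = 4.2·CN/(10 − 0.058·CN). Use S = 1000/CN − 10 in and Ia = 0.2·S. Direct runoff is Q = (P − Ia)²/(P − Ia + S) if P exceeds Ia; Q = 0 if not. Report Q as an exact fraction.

Adjust CN=91 to AMC I: 4.2·91/(10 − 0.058·91) → (1911/5) ÷ (2361/500) = 63700/787 ≈ 80.940
Max retention: S = 1000/(63700/787) − 10 = 1500/637 in (≈ 2.355 in)
Ia = 0.2S: 0.2·2.355 = 0.471 in (exactly 300/637)
Excess rainfall: 4.510 − 0.471 = 4.039 in; P > Ia so Q > 0
Runoff Q = (P−Ia)²/(P−Ia+S) = (4.039)²/(4.039+2.355) = 66196600369/25944181900 ≈ 2.552 in

Q = 66196600369/25944181900 in ≈ 2.552 in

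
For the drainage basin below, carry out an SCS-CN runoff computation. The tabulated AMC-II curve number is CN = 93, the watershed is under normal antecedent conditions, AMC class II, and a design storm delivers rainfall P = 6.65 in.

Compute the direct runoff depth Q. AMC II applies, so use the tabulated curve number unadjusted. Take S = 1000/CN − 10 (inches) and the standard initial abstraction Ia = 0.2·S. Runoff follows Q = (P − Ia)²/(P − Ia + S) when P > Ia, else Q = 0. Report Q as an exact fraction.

CN(II) = 93; AMC II needs no correction.
Max retention: S = 1000/93 − 10 = 70/93 in (≈ 0.753 in)
Ia = 0.2·(70/93) = 14/93 in ≈ 0.151 in
Excess rainfall: 6.650 − 0.151 = 6.499 in; P > Ia so Q > 0
Q = (12089/1860)²/((12089/1860) + 70/93) = (146143921/3459600)/(13489/1860) = 20877703/3584220 in ≈ 5.825 in

Q = 20877703/3584220 in ≈ 5.825 in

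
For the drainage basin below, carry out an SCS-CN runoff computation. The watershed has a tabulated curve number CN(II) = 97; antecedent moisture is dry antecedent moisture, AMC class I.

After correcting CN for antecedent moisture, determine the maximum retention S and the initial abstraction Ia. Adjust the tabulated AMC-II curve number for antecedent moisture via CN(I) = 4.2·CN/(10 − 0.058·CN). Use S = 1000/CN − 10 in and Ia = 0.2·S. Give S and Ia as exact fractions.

Adjust CN=97 to AMC I: 4.2·97/(10 − 0.058·97) → (2037/5) ÷ (2187/500) = 67900/729 ≈ 93.141
Retention S: 1000/CN − 10 with CN=93.141 → S = 500/679 ≈ 0.736 in
Initial abstraction Ia = S/5 = (500/679)/5 = 100/679 ≈ 0.147 in

S = 500/679 in ≈ 0.736 in; Ia = 100/679 in ≈ 0.147 in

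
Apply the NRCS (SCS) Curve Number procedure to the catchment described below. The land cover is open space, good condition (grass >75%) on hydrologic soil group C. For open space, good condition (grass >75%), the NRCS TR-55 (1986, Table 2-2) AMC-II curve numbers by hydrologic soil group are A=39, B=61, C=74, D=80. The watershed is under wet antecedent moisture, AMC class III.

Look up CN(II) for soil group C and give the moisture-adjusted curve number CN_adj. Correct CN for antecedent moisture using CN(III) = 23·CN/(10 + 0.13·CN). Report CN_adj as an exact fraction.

CN_adj = 85100/981 ≈ 86.748

NRCS table: open space, good condition (grass >75%), soil group C → CN(II) = 74
Adjust CN=74 to AMC III: 23·74/(10 + 0.13·74) → 1702 ÷ (981/50) = 85100/981 ≈ 86.748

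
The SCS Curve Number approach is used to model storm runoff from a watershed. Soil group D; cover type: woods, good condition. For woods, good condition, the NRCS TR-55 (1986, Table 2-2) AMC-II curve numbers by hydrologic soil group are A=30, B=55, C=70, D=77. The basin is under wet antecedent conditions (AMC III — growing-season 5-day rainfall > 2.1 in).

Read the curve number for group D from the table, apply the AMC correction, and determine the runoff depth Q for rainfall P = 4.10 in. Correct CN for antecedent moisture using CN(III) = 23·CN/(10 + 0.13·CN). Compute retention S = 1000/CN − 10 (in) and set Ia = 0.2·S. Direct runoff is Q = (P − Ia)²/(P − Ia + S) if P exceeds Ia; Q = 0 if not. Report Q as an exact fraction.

NRCS table: woods, good condition, soil group D → CN(II) = 77
Wet (AMC III): CN(III) = 23·77/(10 + 0.13·77) = 1771/(2001/100) = 7700/87 ≈ 88.506
Max retention: S = 1000/(7700/87) − 10 = 100/77 in (≈ 1.299 in)
Initial abstraction Ia = S/5 = (100/77)/5 = 20/77 ≈ 0.260 in
Excess rainfall: 4.100 − 0.260 = 3.840 in; P > Ia so Q > 0
Q: (2957/770)² ÷ (3957/770) = 8743849/3046890 in (≈ 2.870 in)

Q = 8743849/3046890 in ≈ 2.870 in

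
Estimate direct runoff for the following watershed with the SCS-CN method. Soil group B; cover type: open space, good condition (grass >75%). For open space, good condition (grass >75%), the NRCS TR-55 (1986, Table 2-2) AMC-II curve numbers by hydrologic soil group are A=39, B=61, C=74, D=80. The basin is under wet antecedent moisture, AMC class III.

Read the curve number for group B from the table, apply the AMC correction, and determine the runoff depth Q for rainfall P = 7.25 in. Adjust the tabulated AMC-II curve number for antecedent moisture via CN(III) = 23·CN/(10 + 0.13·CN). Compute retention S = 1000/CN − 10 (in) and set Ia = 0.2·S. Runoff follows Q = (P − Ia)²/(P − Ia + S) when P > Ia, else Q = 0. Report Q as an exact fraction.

Q = 1411279489/298373204 in ≈ 4.730 in

NRCS table: open space, good condition (grass >75%), soil group B → CN(II) = 61
CN(III) from CN(II)=61: (23·61)/(10 + 0.13·61) = 140300/1793 ≈ 78.249
Retention S: 1000/CN − 10 with CN=78.249 → S = 3900/1403 ≈ 2.780 in
Ia = 0.2S: 0.2·2.780 = 0.556 in (exactly 780/1403)
Excess rainfall: 7.250 − 0.556 = 6.694 in; P > Ia so Q > 0
Q: (37567/5612)² ÷ (53167/5612) = 1411279489/298373204 in (≈ 4.730 in)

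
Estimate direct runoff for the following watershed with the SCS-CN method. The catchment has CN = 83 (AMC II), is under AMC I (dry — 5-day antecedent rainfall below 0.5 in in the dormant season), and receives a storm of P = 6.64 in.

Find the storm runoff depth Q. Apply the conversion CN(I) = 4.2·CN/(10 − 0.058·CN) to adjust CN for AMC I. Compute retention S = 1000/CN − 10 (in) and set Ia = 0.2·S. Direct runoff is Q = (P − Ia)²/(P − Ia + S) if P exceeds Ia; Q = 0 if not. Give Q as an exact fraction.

Q = 30464499122/10007826675 in ≈ 3.044 in

Adjust CN=83 to AMC I: 4.2·83/(10 − 0.058·83) → (1743/5) ÷ (2593/500) = 174300/2593 ≈ 67.219
S = 1000/(174300/2593) − 10 = 8500/1743 in ≈ 4.877 in
Ia = 0.2·(8500/1743) = 1700/1743 in ≈ 0.975 in
Excess rainfall: 6.640 − 0.975 = 5.665 in; P > Ia so Q > 0
Q: (246838/43575)² ÷ (459338/43575) = 30464499122/10007826675 in (≈ 3.044 in)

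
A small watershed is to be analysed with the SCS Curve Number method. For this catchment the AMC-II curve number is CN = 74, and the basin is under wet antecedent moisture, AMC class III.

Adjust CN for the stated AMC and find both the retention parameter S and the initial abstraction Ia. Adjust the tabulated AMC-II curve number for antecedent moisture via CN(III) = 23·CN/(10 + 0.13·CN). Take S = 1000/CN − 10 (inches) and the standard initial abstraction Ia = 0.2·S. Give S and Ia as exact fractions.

CN(III) from CN(II)=74: (23·74)/(10 + 0.13·74) = 85100/981 ≈ 86.748
Retention S: 1000/CN − 10 with CN=86.748 → S = 1300/851 ≈ 1.528 in
Ia = 0.2·(1300/851) = 260/851 in ≈ 0.306 in

S = 1300/851 in ≈ 1.528 in; Ia = 260/851 in ≈ 0.306 in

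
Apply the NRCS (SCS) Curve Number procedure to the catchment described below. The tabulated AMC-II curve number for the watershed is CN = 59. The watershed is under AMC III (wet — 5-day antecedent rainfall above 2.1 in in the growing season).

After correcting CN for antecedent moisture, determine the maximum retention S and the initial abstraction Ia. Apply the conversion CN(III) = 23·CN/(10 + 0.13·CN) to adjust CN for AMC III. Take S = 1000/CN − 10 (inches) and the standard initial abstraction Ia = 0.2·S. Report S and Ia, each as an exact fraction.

S = 4100/1357 in ≈ 3.021 in; Ia = 820/1357 in ≈ 0.604 in

CN(III) from CN(II)=59: (23·59)/(10 + 0.13·59) = 135700/1767 ≈ 76.797
S = 1000/(135700/1767) − 10 = 4100/1357 in ≈ 3.021 in
Initial abstraction Ia = S/5 = (4100/1357)/5 = 820/1357 ≈ 0.604 in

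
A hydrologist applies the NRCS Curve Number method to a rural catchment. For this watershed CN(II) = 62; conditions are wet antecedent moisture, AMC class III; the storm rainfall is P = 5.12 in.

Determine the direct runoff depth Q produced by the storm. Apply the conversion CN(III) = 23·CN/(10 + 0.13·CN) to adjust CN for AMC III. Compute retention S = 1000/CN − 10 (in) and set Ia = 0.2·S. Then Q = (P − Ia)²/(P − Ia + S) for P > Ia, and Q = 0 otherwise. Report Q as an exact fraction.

Wet (AMC III): CN(III) = 23·62/(10 + 0.13·62) = 1426/(903/50) = 71300/903 ≈ 78.959
Retention S: 1000/CN − 10 with CN=78.959 → S = 1900/713 ≈ 2.665 in
Ia = 0.2·(1900/713) = 380/713 in ≈ 0.533 in
Excess rainfall: 5.120 − 0.533 = 4.587 in; P > Ia so Q > 0
Runoff Q = (P−Ia)²/(P−Ia+S) = (4.587)²/(4.587+2.665) = 417834481/144008175 ≈ 2.901 in

Q = 417834481/144008175 in ≈ 2.901 in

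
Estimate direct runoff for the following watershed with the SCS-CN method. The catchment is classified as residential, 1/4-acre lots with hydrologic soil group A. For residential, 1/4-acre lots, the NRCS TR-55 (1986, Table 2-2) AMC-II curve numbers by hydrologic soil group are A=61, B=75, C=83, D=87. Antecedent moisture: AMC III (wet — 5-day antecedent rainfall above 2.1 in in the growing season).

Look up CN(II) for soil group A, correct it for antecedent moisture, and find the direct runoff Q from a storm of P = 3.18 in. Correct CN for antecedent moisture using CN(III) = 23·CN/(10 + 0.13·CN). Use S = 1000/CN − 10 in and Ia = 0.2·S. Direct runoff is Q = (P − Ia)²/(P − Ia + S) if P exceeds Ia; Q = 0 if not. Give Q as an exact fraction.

Q = 11294780643/8864083850 in ≈ 1.274 in

NRCS table: residential, 1/4-acre lots, soil group A → CN(II) = 61
Wet (AMC III): CN(III) = 23·61/(10 + 0.13·61) = 1403/(1793/100) = 140300/1793 ≈ 78.249
S = 1000/(140300/1793) − 10 = 3900/1403 in ≈ 2.780 in
Initial abstraction Ia = S/5 = (3900/1403)/5 = 780/1403 ≈ 0.556 in
P − Ia = 3.180 − 0.556 = 184077/70150 ≈ 2.624 in (> 0, runoff occurs)
Q: (184077/70150)² ÷ (379077/70150) = 11294780643/8864083850 in (≈ 1.274 in)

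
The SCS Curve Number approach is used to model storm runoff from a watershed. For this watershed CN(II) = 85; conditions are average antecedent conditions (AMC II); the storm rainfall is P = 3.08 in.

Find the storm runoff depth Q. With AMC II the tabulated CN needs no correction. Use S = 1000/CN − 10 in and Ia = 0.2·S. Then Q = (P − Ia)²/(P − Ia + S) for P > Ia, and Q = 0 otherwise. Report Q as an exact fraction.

Average conditions: CN = 85 (no AMC adjustment).
S = 1000/85 − 10 = 30/17 in ≈ 1.765 in
Initial abstraction Ia = S/5 = (30/17)/5 = 6/17 ≈ 0.353 in
P − Ia = 3.080 − 0.353 = 1159/425 ≈ 2.727 in (> 0, runoff occurs)
Q: (1159/425)² ÷ (1909/425) = 1343281/811325 in (≈ 1.656 in)

Q = 1343281/811325 in ≈ 1.656 in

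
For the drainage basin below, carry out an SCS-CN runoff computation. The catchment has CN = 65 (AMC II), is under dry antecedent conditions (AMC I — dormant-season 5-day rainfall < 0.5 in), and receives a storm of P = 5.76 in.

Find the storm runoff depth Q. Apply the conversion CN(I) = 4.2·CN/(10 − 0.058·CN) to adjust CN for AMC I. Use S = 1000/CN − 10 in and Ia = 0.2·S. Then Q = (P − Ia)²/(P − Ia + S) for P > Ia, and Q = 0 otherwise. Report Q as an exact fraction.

Dry (AMC I): CN(I) = 4.2·65/(10 − 0.058·65) = 273/(623/100) = 3900/89 ≈ 43.820
Retention S: 1000/CN − 10 with CN=43.820 → S = 500/39 ≈ 12.821 in
Ia = 0.2S: 0.2·12.821 = 2.564 in (exactly 100/39)
P − Ia = 5.760 − 2.564 = 3116/975 ≈ 3.196 in (> 0, runoff occurs)
Q = (3116/975)²/((3116/975) + 500/39) = (9709456/950625)/(15616/975) = 606841/951600 in ≈ 0.638 in

Q = 606841/951600 in ≈ 0.638 in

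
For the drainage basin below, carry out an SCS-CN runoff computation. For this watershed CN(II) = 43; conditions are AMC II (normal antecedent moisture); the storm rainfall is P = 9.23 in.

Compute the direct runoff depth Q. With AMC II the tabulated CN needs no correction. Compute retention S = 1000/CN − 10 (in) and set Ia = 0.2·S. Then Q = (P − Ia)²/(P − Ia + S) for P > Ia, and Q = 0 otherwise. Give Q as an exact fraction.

Q = 800267521/366742700 in ≈ 2.182 in

Average conditions: CN = 43 (no AMC adjustment).
Max retention: S = 1000/43 − 10 = 570/43 in (≈ 13.256 in)
Ia = 0.2S: 0.2·13.256 = 2.651 in (exactly 114/43)
P − Ia = 9.230 − 2.651 = 28289/4300 ≈ 6.579 in (> 0, runoff occurs)
Runoff Q = (P−Ia)²/(P−Ia+S) = (6.579)²/(6.579+13.256) = 800267521/366742700 ≈ 2.182 in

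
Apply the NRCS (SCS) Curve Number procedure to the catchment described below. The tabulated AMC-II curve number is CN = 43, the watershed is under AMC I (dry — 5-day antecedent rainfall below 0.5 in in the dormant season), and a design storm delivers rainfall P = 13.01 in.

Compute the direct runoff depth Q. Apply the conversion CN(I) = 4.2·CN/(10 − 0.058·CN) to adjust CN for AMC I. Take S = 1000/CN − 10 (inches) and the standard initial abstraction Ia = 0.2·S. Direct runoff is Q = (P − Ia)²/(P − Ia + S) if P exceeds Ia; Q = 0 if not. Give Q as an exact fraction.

Dry (AMC I): CN(I) = 4.2·43/(10 − 0.058·43) = (903/5)/(3753/500) = 30100/1251 ≈ 24.061
Retention S: 1000/CN − 10 with CN=24.061 → S = 9500/301 ≈ 31.561 in
Ia = 0.2·(9500/301) = 1900/301 in ≈ 6.312 in
Since P=13.010 > Ia=6.312: effective rainfall P−Ia = 201601/30100 in
Q = (201601/30100)²/((201601/30100) + 9500/301) = (40642963201/906010000)/(1151601/30100) = 40642963201/34663190100 in ≈ 1.173 in

Q = 40642963201/34663190100 in ≈ 1.173 in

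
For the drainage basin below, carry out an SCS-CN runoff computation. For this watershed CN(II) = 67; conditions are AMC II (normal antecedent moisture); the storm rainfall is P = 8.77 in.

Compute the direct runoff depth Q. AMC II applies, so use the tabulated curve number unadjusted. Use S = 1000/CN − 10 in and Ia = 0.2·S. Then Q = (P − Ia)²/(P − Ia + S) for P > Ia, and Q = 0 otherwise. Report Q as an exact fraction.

Q = 2720561281/570565300 in ≈ 4.768 in

AMC II — tabulated CN = 67 applies directly.
S = 1000/67 − 10 = 330/67 in ≈ 4.925 in
Ia = 0.2·(330/67) = 66/67 in ≈ 0.985 in
Since P=8.770 > Ia=0.985: effective rainfall P−Ia = 52159/6700 in
Runoff Q = (P−Ia)²/(P−Ia+S) = (7.785)²/(7.785+4.925) = 2720561281/570565300 ≈ 4.768 in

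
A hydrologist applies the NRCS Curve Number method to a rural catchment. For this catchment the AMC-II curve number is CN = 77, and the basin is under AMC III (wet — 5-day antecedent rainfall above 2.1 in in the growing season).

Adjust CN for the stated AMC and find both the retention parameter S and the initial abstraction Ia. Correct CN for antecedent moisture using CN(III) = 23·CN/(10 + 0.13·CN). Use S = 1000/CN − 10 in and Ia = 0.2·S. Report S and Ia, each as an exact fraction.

S = 100/77 in ≈ 1.299 in; Ia = 20/77 in ≈ 0.260 in

Adjust CN=77 to AMC III: 23·77/(10 + 0.13·77) → 1771 ÷ (2001/100) = 7700/87 ≈ 88.506
Max retention: S = 1000/(7700/87) − 10 = 100/77 in (≈ 1.299 in)
Ia = 0.2·(100/77) = 20/77 in ≈ 0.260 in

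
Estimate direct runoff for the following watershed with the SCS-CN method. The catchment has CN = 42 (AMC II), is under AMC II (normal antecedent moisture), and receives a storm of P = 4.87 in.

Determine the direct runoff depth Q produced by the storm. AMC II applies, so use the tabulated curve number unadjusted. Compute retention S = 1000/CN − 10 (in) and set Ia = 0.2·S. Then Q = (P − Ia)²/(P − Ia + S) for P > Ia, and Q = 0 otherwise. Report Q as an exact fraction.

Q = 19598329/70196700 in ≈ 0.279 in

Average conditions: CN = 42 (no AMC adjustment).
Max retention: S = 1000/42 − 10 = 290/21 in (≈ 13.810 in)
Initial abstraction Ia = S/5 = (290/21)/5 = 58/21 ≈ 2.762 in
Excess rainfall: 4.870 − 2.762 = 2.108 in; P > Ia so Q > 0
Q: (4427/2100)² ÷ (33427/2100) = 19598329/70196700 in (≈ 0.279 in)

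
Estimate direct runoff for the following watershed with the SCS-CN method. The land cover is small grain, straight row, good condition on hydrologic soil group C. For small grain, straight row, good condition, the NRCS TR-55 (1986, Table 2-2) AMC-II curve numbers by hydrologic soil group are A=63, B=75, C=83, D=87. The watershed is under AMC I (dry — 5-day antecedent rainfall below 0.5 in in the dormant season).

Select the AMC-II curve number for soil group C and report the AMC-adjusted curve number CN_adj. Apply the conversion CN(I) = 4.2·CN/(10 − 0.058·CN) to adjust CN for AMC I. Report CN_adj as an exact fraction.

CN_adj = 174300/2593 ≈ 67.219

NRCS table: small grain, straight row, good condition, soil group C → CN(II) = 83
Dry (AMC I): CN(I) = 4.2·83/(10 − 0.058·83) = (1743/5)/(2593/500) = 174300/2593 ≈ 67.219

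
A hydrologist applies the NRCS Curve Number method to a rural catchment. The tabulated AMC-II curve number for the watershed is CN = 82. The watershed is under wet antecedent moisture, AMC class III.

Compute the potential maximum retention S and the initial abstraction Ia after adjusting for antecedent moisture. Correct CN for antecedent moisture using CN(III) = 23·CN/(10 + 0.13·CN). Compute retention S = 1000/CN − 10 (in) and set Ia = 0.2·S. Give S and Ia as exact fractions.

Adjust CN=82 to AMC III: 23·82/(10 + 0.13·82) → 1886 ÷ (1033/50) = 94300/1033 ≈ 91.288
S = 1000/(94300/1033) − 10 = 900/943 in ≈ 0.954 in
Ia = 0.2·(900/943) = 180/943 in ≈ 0.191 in

S = 900/943 in ≈ 0.954 in; Ia = 180/943 in ≈ 0.191 in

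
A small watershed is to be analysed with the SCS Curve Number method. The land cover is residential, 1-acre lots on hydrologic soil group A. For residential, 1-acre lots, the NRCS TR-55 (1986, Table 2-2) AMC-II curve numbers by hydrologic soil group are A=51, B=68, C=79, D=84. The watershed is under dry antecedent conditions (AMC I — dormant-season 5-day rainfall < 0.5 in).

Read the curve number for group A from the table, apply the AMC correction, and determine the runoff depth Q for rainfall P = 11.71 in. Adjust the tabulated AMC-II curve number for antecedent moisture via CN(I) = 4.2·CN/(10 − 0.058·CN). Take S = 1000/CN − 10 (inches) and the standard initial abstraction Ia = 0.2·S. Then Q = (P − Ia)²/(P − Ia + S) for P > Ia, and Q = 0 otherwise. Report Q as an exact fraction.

NRCS table: residential, 1-acre lots, soil group A → CN(II) = 51
Dry (AMC I): CN(I) = 4.2·51/(10 − 0.058·51) = (1071/5)/(3521/500) = 15300/503 ≈ 30.417
S = 1000/(15300/503) − 10 = 3500/153 in ≈ 22.876 in
Ia = 0.2S: 0.2·22.876 = 4.575 in (exactly 700/153)
Excess rainfall: 11.710 − 4.575 = 7.135 in; P > Ia so Q > 0
Runoff Q = (P−Ia)²/(P−Ia+S) = (7.135)²/(7.135+22.876) = 11916560569/7025193900 ≈ 1.696 in

Q = 11916560569/7025193900 in ≈ 1.696 in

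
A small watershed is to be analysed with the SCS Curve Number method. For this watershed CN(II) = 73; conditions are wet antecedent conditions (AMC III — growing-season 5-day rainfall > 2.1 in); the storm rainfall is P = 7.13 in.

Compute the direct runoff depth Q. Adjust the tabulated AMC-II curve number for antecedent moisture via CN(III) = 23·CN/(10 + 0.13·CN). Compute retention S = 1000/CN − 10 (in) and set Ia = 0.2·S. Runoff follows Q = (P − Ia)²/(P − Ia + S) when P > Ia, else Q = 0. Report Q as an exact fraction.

Q = 1306739338129/237264023300 in ≈ 5.508 in

CN(III) from CN(II)=73: (23·73)/(10 + 0.13·73) = 167900/1949 ≈ 86.147
Max retention: S = 1000/(167900/1949) − 10 = 2700/1679 in (≈ 1.608 in)
Initial abstraction Ia = S/5 = (2700/1679)/5 = 540/1679 ≈ 0.322 in
Excess rainfall: 7.130 − 0.322 = 6.808 in; P > Ia so Q > 0
Q = (1143127/167900)²/((1143127/167900) + 2700/1679) = (1306739338129/28190410000)/(1413127/167900) = 1306739338129/237264023300 in ≈ 5.508 in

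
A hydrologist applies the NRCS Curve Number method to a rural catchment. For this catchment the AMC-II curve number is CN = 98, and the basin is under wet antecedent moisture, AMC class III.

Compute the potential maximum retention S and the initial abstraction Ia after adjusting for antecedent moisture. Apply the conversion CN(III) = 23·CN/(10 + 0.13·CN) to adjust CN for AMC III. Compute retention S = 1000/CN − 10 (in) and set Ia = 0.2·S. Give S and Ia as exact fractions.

S = 100/1127 in ≈ 0.089 in; Ia = 20/1127 in ≈ 0.018 in

Wet (AMC III): CN(III) = 23·98/(10 + 0.13·98) = 2254/(1137/50) = 112700/1137 ≈ 99.120
Max retention: S = 1000/(112700/1137) − 10 = 100/1127 in (≈ 0.089 in)
Ia = 0.2·(100/1127) = 20/1127 in ≈ 0.018 in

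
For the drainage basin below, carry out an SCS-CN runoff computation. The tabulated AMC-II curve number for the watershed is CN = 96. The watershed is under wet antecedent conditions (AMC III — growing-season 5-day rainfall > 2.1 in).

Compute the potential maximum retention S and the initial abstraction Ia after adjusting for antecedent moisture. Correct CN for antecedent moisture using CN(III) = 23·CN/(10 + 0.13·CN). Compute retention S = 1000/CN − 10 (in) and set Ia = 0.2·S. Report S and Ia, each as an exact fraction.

S = 25/138 in ≈ 0.181 in; Ia = 5/138 in ≈ 0.036 in

Wet (AMC III): CN(III) = 23·96/(10 + 0.13·96) = 2208/(562/25) = 27600/281 ≈ 98.221
Max retention: S = 1000/(27600/281) − 10 = 25/138 in (≈ 0.181 in)
Ia = 0.2·(25/138) = 5/138 in ≈ 0.036 in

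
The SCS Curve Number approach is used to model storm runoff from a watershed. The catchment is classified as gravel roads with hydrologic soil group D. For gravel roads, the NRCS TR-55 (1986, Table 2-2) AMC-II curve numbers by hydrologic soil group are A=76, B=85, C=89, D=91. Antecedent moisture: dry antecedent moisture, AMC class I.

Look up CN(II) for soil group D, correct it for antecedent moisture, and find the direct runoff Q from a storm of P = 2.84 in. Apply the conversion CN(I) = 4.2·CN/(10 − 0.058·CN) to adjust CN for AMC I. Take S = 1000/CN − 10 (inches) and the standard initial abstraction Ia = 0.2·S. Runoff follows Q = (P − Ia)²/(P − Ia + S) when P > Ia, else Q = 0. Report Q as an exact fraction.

NRCS table: gravel roads, soil group D → CN(II) = 91
Adjust CN=91 to AMC I: 4.2·91/(10 − 0.058·91) → (1911/5) ÷ (2361/500) = 63700/787 ≈ 80.940
Max retention: S = 1000/(63700/787) − 10 = 1500/637 in (≈ 2.355 in)
Ia = 0.2·(1500/637) = 300/637 in ≈ 0.471 in
Since P=2.840 > Ia=0.471: effective rainfall P−Ia = 37727/15925 in
Runoff Q = (P−Ia)²/(P−Ia+S) = (2.369)²/(2.369+2.355) = 1423326529/1197989975 ≈ 1.188 in

Q = 1423326529/1197989975 in ≈ 1.188 in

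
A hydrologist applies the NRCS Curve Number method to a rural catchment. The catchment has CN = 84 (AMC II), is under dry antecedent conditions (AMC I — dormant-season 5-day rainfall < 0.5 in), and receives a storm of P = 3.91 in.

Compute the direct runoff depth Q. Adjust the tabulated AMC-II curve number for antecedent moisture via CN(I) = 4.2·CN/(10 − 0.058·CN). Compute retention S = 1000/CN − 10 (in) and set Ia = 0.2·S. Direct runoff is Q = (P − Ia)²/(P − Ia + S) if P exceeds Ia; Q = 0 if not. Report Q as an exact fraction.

CN(I) from CN(II)=84: (4.2·84)/(10 − 0.058·84) = 44100/641 ≈ 68.799
Retention S: 1000/CN − 10 with CN=68.799 → S = 2000/441 ≈ 4.535 in
Ia = 0.2·(2000/441) = 400/441 in ≈ 0.907 in
P − Ia = 3.910 − 0.907 = 132431/44100 ≈ 3.003 in (> 0, runoff occurs)
Q: (132431/44100)² ÷ (332431/44100) = 17537969761/14660207100 in (≈ 1.196 in)

Q = 17537969761/14660207100 in ≈ 1.196 in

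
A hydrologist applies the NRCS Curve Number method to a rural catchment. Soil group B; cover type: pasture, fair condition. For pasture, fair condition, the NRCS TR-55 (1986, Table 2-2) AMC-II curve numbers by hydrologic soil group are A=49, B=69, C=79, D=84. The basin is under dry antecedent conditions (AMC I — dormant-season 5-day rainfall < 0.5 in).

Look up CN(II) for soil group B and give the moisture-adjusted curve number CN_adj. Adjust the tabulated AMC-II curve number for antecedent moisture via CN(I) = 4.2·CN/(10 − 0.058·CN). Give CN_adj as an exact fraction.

NRCS table: pasture, fair condition, soil group B → CN(II) = 69
CN(I) from CN(II)=69: (4.2·69)/(10 − 0.058·69) = 144900/2999 ≈ 48.316

CN_adj = 144900/2999 ≈ 48.316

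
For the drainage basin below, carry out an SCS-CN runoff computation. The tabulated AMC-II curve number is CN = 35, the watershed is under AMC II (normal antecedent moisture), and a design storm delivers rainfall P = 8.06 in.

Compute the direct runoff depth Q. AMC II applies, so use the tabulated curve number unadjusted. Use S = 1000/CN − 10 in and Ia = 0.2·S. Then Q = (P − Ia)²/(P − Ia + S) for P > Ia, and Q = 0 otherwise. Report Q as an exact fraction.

AMC II — tabulated CN = 35 applies directly.
Max retention: S = 1000/35 − 10 = 130/7 in (≈ 18.571 in)
Ia = 0.2·(130/7) = 26/7 in ≈ 3.714 in
P − Ia = 8.060 − 3.714 = 1521/350 ≈ 4.346 in (> 0, runoff occurs)
Q: (1521/350)² ÷ (8021/350) = 177957/215950 in (≈ 0.824 in)

Q = 177957/215950 in ≈ 0.824 in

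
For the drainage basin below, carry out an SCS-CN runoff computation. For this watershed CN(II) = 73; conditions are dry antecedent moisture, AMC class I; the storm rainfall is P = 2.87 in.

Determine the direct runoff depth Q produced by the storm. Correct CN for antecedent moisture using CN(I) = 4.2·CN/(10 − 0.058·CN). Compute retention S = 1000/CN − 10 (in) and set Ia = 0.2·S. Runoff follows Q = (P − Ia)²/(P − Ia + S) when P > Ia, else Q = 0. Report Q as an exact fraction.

Q = 3210015649/25890172700 in ≈ 0.124 in

Adjust CN=73 to AMC I: 4.2·73/(10 − 0.058·73) → (1533/5) ÷ (2883/500) = 51100/961 ≈ 53.174
Max retention: S = 1000/(51100/961) − 10 = 4500/511 in (≈ 8.806 in)
Initial abstraction Ia = S/5 = (4500/511)/5 = 900/511 ≈ 1.761 in
Excess rainfall: 2.870 − 1.761 = 1.109 in; P > Ia so Q > 0
Runoff Q = (P−Ia)²/(P−Ia+S) = (1.109)²/(1.109+8.806) = 3210015649/25890172700 ≈ 0.124 in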